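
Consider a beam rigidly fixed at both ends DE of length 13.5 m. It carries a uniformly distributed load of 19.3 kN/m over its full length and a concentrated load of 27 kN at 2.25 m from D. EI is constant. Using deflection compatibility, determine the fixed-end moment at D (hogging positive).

Release both end moments; the primary structure is a simply-supported span DE with redundants M_D and M_E.
Simple-span end rotations at D and E under the given loads:
  at D: UDL 19.3: wL³/(24EI) = 1979/EI
  at E: UDL 19.3: wL³/(24EI) = 1979/EI
  at D: point load 27 at a = 2.25: Pab(L + b)/(6LEI) = 208.8/EI
  at E: point load 27 at a = 2.25: Pab(L + a)/(6LEI) = 132.9/EI
  θ_D0 = 2187/EI,  θ_E0 = 2111/EI
Flexibility coefficients: a unit moment at one end gives L/(3EI) there and L/(6EI) at the far end, so f₁₁ = f₂₂ = 4.5/EI and f₁₂ = f₂₁ = 2.25/EI.
Compatibility — zero rotation at each built-in end:
  4.5 M_D + 2.25 M_E = 2187
  2.25 M_D + 4.5 M_E = 2111
Solving the pair gives M_D = 335.3 kN·m and M_E = 301.6 kN·m (hogging).

M_D = 335.3 kN·m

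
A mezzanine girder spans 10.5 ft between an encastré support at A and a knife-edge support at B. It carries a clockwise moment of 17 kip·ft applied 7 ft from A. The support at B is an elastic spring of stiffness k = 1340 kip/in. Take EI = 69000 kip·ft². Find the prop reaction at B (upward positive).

R_B = 2.135 kip

Remove the prop at B; the released (primary) structure is a cantilever built in at A.
Downward deflection at the released point B due to the loads:
  clockwise couple 17 at a = 7: M₀a(2L − a)/(2EI) = 833/EI
Tip deflection under a unit load at B: L³/(3EI) = 385.9/EI.
With EI = 69000 kip·ft²: δ_0 = 0.012072 ft and δ_{BB} = 0.005592 ft/kip.
Compatibility — the spring shortens by R_B/k under the reaction it provides: δ_0 − R_B·δ_{BB} = R_B/k. With 1/k = 1/(1340×12) ft/kip = 0.000062 ft/kip, R_B = δ_0 / (δ_{BB} + 1/k) = 0.012072 / (0.005592 + 0.000062) = 2.135 kip.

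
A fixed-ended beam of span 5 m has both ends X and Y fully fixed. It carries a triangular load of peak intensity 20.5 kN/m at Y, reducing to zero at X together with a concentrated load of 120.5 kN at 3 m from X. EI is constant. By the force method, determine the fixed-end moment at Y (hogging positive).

Take the two fixed-end moments M_X, M_Y as redundants; the released structure is the simple span XY.
On the primary (simply-supported) span, the end slopes from the loading are:
  at X: triangular load, peak 20.5: 7w₀L³/(360EI) = 49.83/EI
  at Y: triangular load, peak 20.5: w₀L³/(45EI) = 56.94/EI
  at X: point load 120.5 at a = 3: Pab(L + b)/(6LEI) = 168.7/EI
  at Y: point load 120.5 at a = 3: Pab(L + a)/(6LEI) = 192.8/EI
  θ_X0 = 218.5/EI,  θ_Y0 = 249.7/EI
Flexibility coefficients: a unit moment at one end gives L/(3EI) there and L/(6EI) at the far end, so f₁₁ = f₂₂ = 1.667/EI and f₁₂ = f₂₁ = 0.8333/EI.
Compatibility — zero rotation at each built-in end:
  1.667 M_X + 0.8333 M_Y = 218.5
  0.8333 M_X + 1.667 M_Y = 249.7
Solving the pair gives M_X = 74.92 kN·m and M_Y = 112.4 kN·m (hogging).

M_Y = 112.4 kN·m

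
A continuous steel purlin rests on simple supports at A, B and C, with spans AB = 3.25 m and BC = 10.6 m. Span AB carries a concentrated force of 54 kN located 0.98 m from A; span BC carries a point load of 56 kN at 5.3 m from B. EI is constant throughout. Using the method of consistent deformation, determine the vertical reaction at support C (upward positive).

R_C = 19.43 kN

Release continuity at B by inserting a hinge; the redundant is the internal moment M_B. The primary structure is two simply-supported spans AB and BC.
Discontinuity in slope at B on the released structure — sum the simple-span end rotations:
  span AB: point load 54 at a = 0.98: Pab(L + a)/(6LEI) = 26.06/EI
  span BC: point load 56 at a = 5.3: Pab(L + b)/(6LEI) = 393.3/EI
  relative rotation θ_0 = (26.06 + 393.3)/EI = 419.3/EI
A unit hogging moment at B produces rotation L₁/(3EI) + L₂/(3EI) = 4.617/EI.
Compatibility: M_B·(L₁+L₂)/(3EI) = θ_0, giving M_B = 90.83 kN·m (hogging).
Span BC, ΣM about C: R_B^{BC}·10.6 = 296.8 + 90.83, so R_B^{BC} = 36.57 kN and R_C = 56 − 36.57 = 19.43 kN.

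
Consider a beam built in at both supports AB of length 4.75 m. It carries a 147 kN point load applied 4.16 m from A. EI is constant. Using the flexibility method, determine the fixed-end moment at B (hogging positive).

M_B = 66.52 kN·m

Take the two fixed-end moments M_A, M_B as redundants; the released structure is the simple span AB.
End rotations of the released simple span under the applied load (×1/EI):
  at A: point load 147 at a = 4.16: Pab(L + b)/(6LEI) = 67.6/EI
  at B: point load 147 at a = 4.16: Pab(L + a)/(6LEI) = 112.8/EI
  θ_A0 = 67.6/EI,  θ_B0 = 112.8/EI
Flexibility coefficients: a unit moment at one end gives L/(3EI) there and L/(6EI) at the far end, so f₁₁ = f₂₂ = 1.583/EI and f₁₂ = f₂₁ = 0.7917/EI.
Compatibility — zero rotation at each built-in end:
  1.583 M_A + 0.7917 M_B = 67.6
  0.7917 M_A + 1.583 M_B = 112.8
Solving the pair gives M_A = 9.435 kN·m and M_B = 66.52 kN·m (hogging).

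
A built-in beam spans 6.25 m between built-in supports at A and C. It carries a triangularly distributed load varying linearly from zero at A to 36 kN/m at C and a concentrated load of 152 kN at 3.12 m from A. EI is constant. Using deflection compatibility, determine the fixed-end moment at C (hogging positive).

Take the two fixed-end moments M_A, M_C as redundants; the released structure is the simple span AC.
Simple-span end rotations at A and C under the given loads:
  at A: triangular load, peak 36: 7w₀L³/(360EI) = 170.9/EI
  at C: triangular load, peak 36: w₀L³/(45EI) = 195.3/EI
  at A: point load 152 at a = 3.12: Pab(L + b)/(6LEI) = 371.3/EI
  at C: point load 152 at a = 3.12: Pab(L + a)/(6LEI) = 370.9/EI
  θ_A0 = 542.2/EI,  θ_C0 = 566.2/EI
Flexibility coefficients: a unit moment at one end gives L/(3EI) there and L/(6EI) at the far end, so f₁₁ = f₂₂ = 2.083/EI and f₁₂ = f₂₁ = 1.042/EI.
Compatibility — zero rotation at each built-in end:
  2.083 M_A + 1.042 M_C = 542.2
  1.042 M_A + 2.083 M_C = 566.2
Solving the pair gives M_A = 165.8 kN·m and M_C = 188.9 kN·m (hogging).

M_C = 188.9 kN·m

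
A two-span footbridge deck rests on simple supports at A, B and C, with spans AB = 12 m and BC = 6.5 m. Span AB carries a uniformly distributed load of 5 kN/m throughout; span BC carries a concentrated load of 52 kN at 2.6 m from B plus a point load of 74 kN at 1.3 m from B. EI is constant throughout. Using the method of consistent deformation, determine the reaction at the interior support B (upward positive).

R_B = 145.4 kN

Insert a hinge at B; M_B is the redundant, and each span becomes simply supported.
End slopes at the hinge B, treating each span as simply supported:
  span AB: UDL 5: wL³/(24EI) = 360/EI
  span BC: point load 52 at a = 2.6: Pab(L + b)/(6LEI) = 140.6/EI
  span BC: point load 74 at a = 1.3: Pab(L + b)/(6LEI) = 150.1/EI
  relative rotation θ_0 = (360 + 290.7)/EI = 650.7/EI
A unit hogging moment at B produces rotation L₁/(3EI) + L₂/(3EI) = 6.167/EI.
Slope continuity at B: θ_0 = M_B·6.167/EI, so M_B = 650.7/6.167 = 105.5 kN·m (hogging).
Span AB, ΣM about A with M_B applied at B: R_B^{AB}·12 = 360 + 105.5, so R_B^{AB} = 38.79 kN and R_A = 60 − 38.79 = 21.21 kN.
Span BC, ΣM about C: R_B^{BC}·6.5 = 587.6 + 105.5, so R_B^{BC} = 106.6 kN and R_C = 126 − 106.6 = 19.37 kN.
R_B = 38.79 + 106.6 = 145.4 kN.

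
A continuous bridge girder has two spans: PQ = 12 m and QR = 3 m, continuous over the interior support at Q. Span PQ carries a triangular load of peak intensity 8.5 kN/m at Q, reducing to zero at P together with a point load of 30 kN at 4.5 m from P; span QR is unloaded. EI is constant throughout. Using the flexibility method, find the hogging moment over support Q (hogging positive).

Insert a hinge at Q; M_Q is the redundant, and each span becomes simply supported.
Rotations at Q on the released spans (each span's end-slope, ×1/EI):
  span PQ: triangular load, peak 8.5: w₀L³/(45EI) = 326.4/EI
  span PQ: point load 30 at a = 4.5: Pab(L + a)/(6LEI) = 232/EI
  relative rotation θ_0 = (558.4 + 0)/EI = 558.4/EI
A unit hogging moment at Q produces rotation L₁/(3EI) + L₂/(3EI) = 5/EI.
Compatibility: M_Q·(L₁+L₂)/(3EI) = θ_0, giving M_Q = 111.7 kN·m (hogging).

M_Q = 111.7 kN·m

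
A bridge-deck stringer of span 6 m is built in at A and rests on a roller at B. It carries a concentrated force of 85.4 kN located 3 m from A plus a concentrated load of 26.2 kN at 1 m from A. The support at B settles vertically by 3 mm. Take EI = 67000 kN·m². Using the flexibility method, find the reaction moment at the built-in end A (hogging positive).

Take the reaction at B as the redundant and release it; the primary structure is a cantilever fixed at A.
Downward deflection at the released point B due to the loads:
  point load 85.4 at a = 3: Pa²(3L − a)/(6EI) = 1922/EI
  point load 26.2 at a = 1: Pa²(3L − a)/(6EI) = 74.23/EI
  δ_0 = 1996/EI
Tip deflection under a unit load at B: L³/(3EI) = 72/EI.
With EI = 67000 kN·m²: δ_0 = 0.029787 m and δ_{BB} = 0.001075 m/kN.
Compatibility — the beam at B must follow the support down by 0.003 m: δ_0 − R_B·δ_{BB} = 0.003, so R_B = (0.029787 − 0.003)/0.001075 = 24.93 kN.
Moment equilibrium about A: M_A = Σ(load moments about A) − R_B·L = 282.4 − 24.93×6 = 132.8 kN·m.

M_A = 132.8 kN·m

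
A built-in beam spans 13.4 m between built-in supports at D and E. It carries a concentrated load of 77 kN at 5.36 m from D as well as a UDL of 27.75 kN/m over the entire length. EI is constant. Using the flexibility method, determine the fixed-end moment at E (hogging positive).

Take the two fixed-end moments M_D, M_E as redundants; the released structure is the simple span DE.
Simple-span end rotations at D and E under the given loads:
  at D: point load 77 at a = 5.36: Pab(L + b)/(6LEI) = 884.9/EI
  at E: point load 77 at a = 5.36: Pab(L + a)/(6LEI) = 774.3/EI
  at D: UDL 27.75: wL³/(24EI) = 2782/EI
  at E: UDL 27.75: wL³/(24EI) = 2782/EI
  θ_D0 = 3667/EI,  θ_E0 = 3556/EI
Flexibility coefficients: a unit moment at one end gives L/(3EI) there and L/(6EI) at the far end, so f₁₁ = f₂₂ = 4.467/EI and f₁₂ = f₂₁ = 2.233/EI.
Compatibility — zero rotation at each built-in end:
  4.467 M_D + 2.233 M_E = 3667
  2.233 M_D + 4.467 M_E = 3556
Solving the pair gives M_D = 563.8 kN·m and M_E = 514.3 kN·m (hogging).

M_E = 514.3 kN·m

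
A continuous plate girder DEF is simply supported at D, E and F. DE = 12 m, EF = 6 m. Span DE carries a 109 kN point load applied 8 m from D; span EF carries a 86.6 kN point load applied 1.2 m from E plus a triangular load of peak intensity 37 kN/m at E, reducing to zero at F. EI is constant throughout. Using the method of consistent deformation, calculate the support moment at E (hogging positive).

Insert a hinge at E; M_E is the redundant, and each span becomes simply supported.
Discontinuity in slope at E on the released structure — sum the simple-span end rotations:
  span DE: point load 109 at a = 8: Pab(L + a)/(6LEI) = 968.9/EI
  span EF: point load 86.6 at a = 1.2: Pab(L + b)/(6LEI) = 149.6/EI
  span EF: triangular load, peak 37: w₀L³/(45EI) = 177.6/EI
  relative rotation θ_0 = (968.9 + 327.2)/EI = 1296/EI
A unit hogging moment at E produces rotation L₁/(3EI) + L₂/(3EI) = 6/EI.
Slope continuity at E: θ_0 = M_E·6/EI, so M_E = 1296/6 = 216 kN·m (hogging).

M_E = 216 kN·m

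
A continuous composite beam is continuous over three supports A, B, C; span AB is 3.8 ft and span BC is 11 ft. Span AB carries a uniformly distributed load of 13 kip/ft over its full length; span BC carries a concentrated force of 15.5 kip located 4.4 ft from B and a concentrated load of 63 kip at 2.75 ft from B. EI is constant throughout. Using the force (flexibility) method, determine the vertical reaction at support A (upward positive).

Take M_B as the redundant. Released structure: two simple spans AB and BC with a hinge at B.
End slopes at the hinge B, treating each span as simply supported:
  span AB: UDL 13: wL³/(24EI) = 29.72/EI
  span BC: point load 15.5 at a = 4.4: Pab(L + b)/(6LEI) = 120/EI
  span BC: point load 63 at a = 2.75: Pab(L + b)/(6LEI) = 416.9/EI
  relative rotation θ_0 = (29.72 + 536.9)/EI = 566.6/EI
A unit hogging moment at B produces rotation L₁/(3EI) + L₂/(3EI) = 4.933/EI.
Slope continuity at B: θ_0 = M_B·4.933/EI, so M_B = 566.6/4.933 = 114.9 kip·ft (hogging).
Span AB, ΣM about A with M_B applied at B: R_B^{AB}·3.8 = 93.86 + 114.9, so R_B^{AB} = 54.93 kip and R_A = 49.4 − 54.93 = -5.526 kip.

R_A = -5.526 kip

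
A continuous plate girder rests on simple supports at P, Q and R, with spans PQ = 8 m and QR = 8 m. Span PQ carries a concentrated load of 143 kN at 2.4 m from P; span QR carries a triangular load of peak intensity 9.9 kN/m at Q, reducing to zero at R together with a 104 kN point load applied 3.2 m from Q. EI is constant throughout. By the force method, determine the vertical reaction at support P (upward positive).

Insert a hinge at Q; M_Q is the redundant, and each span becomes simply supported.
Rotations at Q on the released spans (each span's end-slope, ×1/EI):
  span PQ: point load 143 at a = 2.4: Pab(L + a)/(6LEI) = 416.4/EI
  span QR: triangular load, peak 9.9: w₀L³/(45EI) = 112.6/EI
  span QR: point load 104 at a = 3.2: Pab(L + b)/(6LEI) = 426/EI
  relative rotation θ_0 = (416.4 + 538.6)/EI = 955/EI
A unit hogging moment at Q produces rotation L₁/(3EI) + L₂/(3EI) = 5.333/EI.
Compatibility: M_Q·(L₁+L₂)/(3EI) = θ_0, giving M_Q = 179.1 kN·m (hogging).
Span PQ, ΣM about P with M_Q applied at Q: R_Q^{PQ}·8 = 343.2 + 179.1, so R_Q^{PQ} = 65.28 kN and R_P = 143 − 65.28 = 77.72 kN.

R_P = 77.72 kN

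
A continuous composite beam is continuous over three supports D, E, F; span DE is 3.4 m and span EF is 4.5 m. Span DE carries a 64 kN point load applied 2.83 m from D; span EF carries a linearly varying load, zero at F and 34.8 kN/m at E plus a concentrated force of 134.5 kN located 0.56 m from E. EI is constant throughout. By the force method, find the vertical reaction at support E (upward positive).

R_E = 261.4 kN

Release continuity at E by inserting a hinge; the redundant is the internal moment M_E. The primary structure is two simply-supported spans DE and EF.
Discontinuity in slope at E on the released structure — sum the simple-span end rotations:
  span DE: point load 64 at a = 2.83: Pab(L + a)/(6LEI) = 31.53/EI
  span EF: triangular load, peak 34.8: w₀L³/(45EI) = 70.47/EI
  span EF: point load 134.5 at a = 0.56: Pab(L + b)/(6LEI) = 92.77/EI
  relative rotation θ_0 = (31.53 + 163.2)/EI = 194.8/EI
A unit hogging moment at E produces rotation L₁/(3EI) + L₂/(3EI) = 2.633/EI.
Slope continuity at E: θ_0 = M_E·2.633/EI, so M_E = 194.8/2.633 = 73.96 kN·m (hogging).
Span DE, ΣM about D with M_E applied at E: R_E^{DE}·3.4 = 181.1 + 73.96, so R_E^{DE} = 75.02 kN and R_D = 64 − 75.02 = -11.02 kN.
Span EF, ΣM about F: R_E^{EF}·4.5 = 764.8 + 73.96, so R_E^{EF} = 186.4 kN and R_F = 212.8 − 186.4 = 26.4 kN.
R_E = 75.02 + 186.4 = 261.4 kN.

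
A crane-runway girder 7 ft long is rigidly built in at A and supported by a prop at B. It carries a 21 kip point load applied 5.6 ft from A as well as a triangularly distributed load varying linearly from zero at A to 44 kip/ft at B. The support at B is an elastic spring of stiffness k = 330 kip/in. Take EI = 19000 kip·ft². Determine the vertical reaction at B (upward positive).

Take the reaction at B as the redundant and release it; the primary structure is a cantilever fixed at A.
Free-end deflection of the primary structure under the applied loading (downward +):
  point load 21 at a = 5.6: Pa²(3L − a)/(6EI) = 1690/EI
  triangular load, peak 44 at the free end: 11w₀L⁴/(120EI) = 9684/EI
  δ_0 = 11374/EI
Flexibility coefficient — unit upward force at B: δ_{BB} = L³/(3EI) = 114.3/EI.
With EI = 19000 kip·ft²: δ_0 = 0.59865 ft and δ_{BB} = 0.006018 ft/kip.
Compatibility — the spring shortens by R_B/k under the reaction it provides: δ_0 − R_B·δ_{BB} = R_B/k. With 1/k = 1/(330×12) ft/kip = 0.000253 ft/kip, R_B = δ_0 / (δ_{BB} + 1/k) = 0.59865 / (0.006018 + 0.000253) = 95.48 kip.

R_B = 95.48 kip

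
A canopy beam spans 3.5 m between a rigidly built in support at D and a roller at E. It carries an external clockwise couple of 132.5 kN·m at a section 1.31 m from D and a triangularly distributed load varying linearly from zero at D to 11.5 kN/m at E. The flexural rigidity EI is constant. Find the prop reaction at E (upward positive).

R_E = 45.62 kN

Remove the prop at E; the released (primary) structure is a cantilever built in at D.
Free-end deflection of the primary structure under the applied loading (downward +):
  clockwise couple 132.5 at a = 1.31: M₀a(2L − a)/(2EI) = 493.8/EI
  triangular load, peak 11.5 at the free end: 11w₀L⁴/(120EI) = 158.2/EI
  δ_0 = 652/EI
Tip deflection under a unit load at E: L³/(3EI) = 14.29/EI.
Compatibility at E: δ_0 − R_E·δ_{EE} = 0, so R_E = 652/14.29 = 45.62 kN.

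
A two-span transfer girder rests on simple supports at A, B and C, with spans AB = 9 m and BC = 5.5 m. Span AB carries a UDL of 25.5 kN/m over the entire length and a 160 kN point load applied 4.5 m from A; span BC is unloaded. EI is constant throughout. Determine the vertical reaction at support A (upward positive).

R_A = 158.3 kN

Insert a hinge at B; M_B is the redundant, and each span becomes simply supported.
End slopes at the hinge B, treating each span as simply supported:
  span AB: UDL 25.5: wL³/(24EI) = 774.6/EI
  span AB: point load 160 at a = 4.5: Pab(L + a)/(6LEI) = 810/EI
  relative rotation θ_0 = (1585 + 0)/EI = 1585/EI
A unit hogging moment at B produces rotation L₁/(3EI) + L₂/(3EI) = 4.833/EI.
Compatibility: M_B·(L₁+L₂)/(3EI) = θ_0, giving M_B = 327.8 kN·m (hogging).
Span AB, ΣM about A with M_B applied at B: R_B^{AB}·9 = 1753 + 327.8, so R_B^{AB} = 231.2 kN and R_A = 389.5 − 231.2 = 158.3 kN.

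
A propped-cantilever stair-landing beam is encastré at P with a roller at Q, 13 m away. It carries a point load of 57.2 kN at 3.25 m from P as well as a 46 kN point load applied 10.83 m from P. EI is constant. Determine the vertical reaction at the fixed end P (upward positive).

Choose R_Q as the redundant. The primary structure is the cantilever fixed at P.
Downward deflection at the released point Q due to the loads:
  point load 57.2 at a = 3.25: Pa²(3L − a)/(6EI) = 3600/EI
  point load 46 at a = 10.83: Pa²(3L − a)/(6EI) = 25331/EI
  δ_0 = 28931/EI
Tip deflection under a unit load at Q: L³/(3EI) = 732.3/EI.
The prop prevents deflection at Q: R_Q = δ_0/δ_{QQ} = 28931/732.3 = 39.5 kN.
Vertical equilibrium: R_P = ΣP − R_Q = 103.2 − 39.5 = 63.7 kN.

R_P = 63.7 kN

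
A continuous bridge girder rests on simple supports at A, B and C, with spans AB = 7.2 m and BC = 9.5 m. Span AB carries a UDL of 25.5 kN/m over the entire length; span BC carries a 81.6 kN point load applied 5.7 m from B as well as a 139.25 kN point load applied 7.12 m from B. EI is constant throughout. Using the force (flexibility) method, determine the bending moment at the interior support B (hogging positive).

Insert a hinge at B; M_B is the redundant, and each span becomes simply supported.
Discontinuity in slope at B on the released structure — sum the simple-span end rotations:
  span AB: UDL 25.5: wL³/(24EI) = 396.6/EI
  span BC: point load 81.6 at a = 5.7: Pab(L + b)/(6LEI) = 412.4/EI
  span BC: point load 139.25 at a = 7.12: Pab(L + b)/(6LEI) = 491.8/EI
  relative rotation θ_0 = (396.6 + 904.2)/EI = 1301/EI
A unit hogging moment at B produces rotation L₁/(3EI) + L₂/(3EI) = 5.567/EI.
Compatibility: M_B·(L₁+L₂)/(3EI) = θ_0, giving M_B = 233.7 kN·m (hogging).

M_B = 233.7 kN·m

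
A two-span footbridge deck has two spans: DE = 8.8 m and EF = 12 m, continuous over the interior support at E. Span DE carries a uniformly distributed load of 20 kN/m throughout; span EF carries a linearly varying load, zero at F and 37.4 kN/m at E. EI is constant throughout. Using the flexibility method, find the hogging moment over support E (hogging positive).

M_E = 289 kN·m

Take M_E as the redundant. Released structure: two simple spans DE and EF with a hinge at E.
End slopes at the hinge E, treating each span as simply supported:
  span DE: UDL 20: wL³/(24EI) = 567.9/EI
  span EF: triangular load, peak 37.4: w₀L³/(45EI) = 1436/EI
  relative rotation θ_0 = (567.9 + 1436)/EI = 2004/EI
A unit hogging moment at E produces rotation L₁/(3EI) + L₂/(3EI) = 6.933/EI.
Compatibility: M_E·(L₁+L₂)/(3EI) = θ_0, giving M_E = 289 kN·m (hogging).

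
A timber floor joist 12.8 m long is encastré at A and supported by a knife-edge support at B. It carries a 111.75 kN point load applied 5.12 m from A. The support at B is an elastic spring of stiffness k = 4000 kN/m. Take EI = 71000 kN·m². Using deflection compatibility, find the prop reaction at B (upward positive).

Take the reaction at B as the redundant and release it; the primary structure is a cantilever fixed at A.
Primary-structure tip deflection at B by superposition:
  point load 111.75 at a = 5.12: Pa²(3L − a)/(6EI) = 16249/EI
Flexibility coefficient — unit upward force at B: δ_{BB} = L³/(3EI) = 699.1/EI.
With EI = 71000 kN·m²: δ_0 = 0.22886 m and δ_{BB} = 0.009846 m/kN.
Compatibility — the spring shortens by R_B/k under the reaction it provides: δ_0 − R_B·δ_{BB} = R_B/k. With 1/k = 0.00025 m/kN, R_B = δ_0 / (δ_{BB} + 1/k) = 0.22886 / (0.009846 + 0.00025) = 22.67 kN.

R_B = 22.67 kN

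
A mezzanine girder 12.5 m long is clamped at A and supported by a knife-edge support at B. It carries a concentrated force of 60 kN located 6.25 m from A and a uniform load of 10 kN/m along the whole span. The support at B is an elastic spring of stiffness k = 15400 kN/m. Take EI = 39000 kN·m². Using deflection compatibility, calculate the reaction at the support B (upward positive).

R_B = 65.37 kN

Take the reaction at B as the redundant and release it; the primary structure is a cantilever fixed at A.
Primary-structure tip deflection at B by superposition:
  point load 60 at a = 6.25: Pa²(3L − a)/(6EI) = 12207/EI
  UDL 10: wL⁴/(8EI) = 30518/EI
  δ_0 = 42725/EI
Flexibility coefficient — unit upward force at B: δ_{BB} = L³/(3EI) = 651/EI.
With EI = 39000 kN·m²: δ_0 = 1.0955 m and δ_{BB} = 0.016693 m/kN.
Compatibility — the spring shortens by R_B/k under the reaction it provides: δ_0 − R_B·δ_{BB} = R_B/k. With 1/k = 0.000065 m/kN, R_B = δ_0 / (δ_{BB} + 1/k) = 1.0955 / (0.016693 + 0.000065) = 65.37 kN.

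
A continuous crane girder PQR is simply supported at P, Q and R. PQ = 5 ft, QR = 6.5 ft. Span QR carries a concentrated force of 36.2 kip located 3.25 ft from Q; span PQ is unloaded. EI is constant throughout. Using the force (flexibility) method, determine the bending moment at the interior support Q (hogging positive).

M_Q = 24.94 kip·ft

Take M_Q as the redundant. Released structure: two simple spans PQ and QR with a hinge at Q.
Discontinuity in slope at Q on the released structure — sum the simple-span end rotations:
  span QR: point load 36.2 at a = 3.25: Pab(L + b)/(6LEI) = 95.59/EI
  relative rotation θ_0 = (0 + 95.59)/EI = 95.59/EI
A unit hogging moment at Q produces rotation L₁/(3EI) + L₂/(3EI) = 3.833/EI.
Slope continuity at Q: θ_0 = M_Q·3.833/EI, so M_Q = 95.59/3.833 = 24.94 kip·ft (hogging).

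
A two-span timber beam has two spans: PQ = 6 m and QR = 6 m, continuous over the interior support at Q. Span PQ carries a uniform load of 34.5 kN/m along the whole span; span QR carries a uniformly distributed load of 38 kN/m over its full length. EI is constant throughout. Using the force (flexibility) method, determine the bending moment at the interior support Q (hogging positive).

M_Q = 163.1 kN·m

Insert a hinge at Q; M_Q is the redundant, and each span becomes simply supported.
End slopes at the hinge Q, treating each span as simply supported:
  span PQ: UDL 34.5: wL³/(24EI) = 310.5/EI
  span QR: UDL 38: wL³/(24EI) = 342/EI
  relative rotation θ_0 = (310.5 + 342)/EI = 652.5/EI
A unit hogging moment at Q produces rotation L₁/(3EI) + L₂/(3EI) = 4/EI.
Compatibility: M_Q·(L₁+L₂)/(3EI) = θ_0, giving M_Q = 163.1 kN·m (hogging).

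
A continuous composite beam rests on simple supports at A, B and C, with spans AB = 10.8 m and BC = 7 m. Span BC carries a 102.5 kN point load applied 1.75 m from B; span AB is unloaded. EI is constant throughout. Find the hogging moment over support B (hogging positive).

Release continuity at B by inserting a hinge; the redundant is the internal moment M_B. The primary structure is two simply-supported spans AB and BC.
Discontinuity in slope at B on the released structure — sum the simple-span end rotations:
  span BC: point load 102.5 at a = 1.75: Pab(L + b)/(6LEI) = 274.7/EI
  relative rotation θ_0 = (0 + 274.7)/EI = 274.7/EI
A unit hogging moment at B produces rotation L₁/(3EI) + L₂/(3EI) = 5.933/EI.
Compatibility: M_B·(L₁+L₂)/(3EI) = θ_0, giving M_B = 46.29 kN·m (hogging).

M_B = 46.29 kN·m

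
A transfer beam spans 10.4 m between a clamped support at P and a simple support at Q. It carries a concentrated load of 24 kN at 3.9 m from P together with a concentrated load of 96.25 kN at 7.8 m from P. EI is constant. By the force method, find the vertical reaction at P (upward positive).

R_P = 54.91 kN

Remove the prop at Q; the released (primary) structure is a cantilever built in at P.
Primary-structure tip deflection at Q by superposition:
  point load 24 at a = 3.9: Pa²(3L − a)/(6EI) = 1661/EI
  point load 96.25 at a = 7.8: Pa²(3L − a)/(6EI) = 22838/EI
  δ_0 = 24499/EI
Flexibility coefficient — unit upward force at Q: δ_{QQ} = L³/(3EI) = 375/EI.
Compatibility at Q: δ_0 − R_Q·δ_{QQ} = 0, so R_Q = 24499/375 = 65.34 kN.
Vertical equilibrium: R_P = ΣP − R_Q = 120.2 − 65.34 = 54.91 kN.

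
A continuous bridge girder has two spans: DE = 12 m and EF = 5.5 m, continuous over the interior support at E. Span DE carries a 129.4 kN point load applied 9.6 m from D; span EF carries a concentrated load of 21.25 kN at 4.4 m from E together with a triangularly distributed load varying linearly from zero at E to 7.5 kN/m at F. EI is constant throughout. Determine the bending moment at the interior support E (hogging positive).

M_E = 161 kN·m

Release continuity at E by inserting a hinge; the redundant is the internal moment M_E. The primary structure is two simply-supported spans DE and EF.
Rotations at E on the released spans (each span's end-slope, ×1/EI):
  span DE: point load 129.4 at a = 9.6: Pab(L + a)/(6LEI) = 894.4/EI
  span EF: point load 21.25 at a = 4.4: Pab(L + b)/(6LEI) = 20.57/EI
  span EF: triangular load, peak 7.5: 7w₀L³/(360EI) = 24.26/EI
  relative rotation θ_0 = (894.4 + 44.83)/EI = 939.2/EI
A unit hogging moment at E produces rotation L₁/(3EI) + L₂/(3EI) = 5.833/EI.
Compatibility: M_E·(L₁+L₂)/(3EI) = θ_0, giving M_E = 161 kN·m (hogging).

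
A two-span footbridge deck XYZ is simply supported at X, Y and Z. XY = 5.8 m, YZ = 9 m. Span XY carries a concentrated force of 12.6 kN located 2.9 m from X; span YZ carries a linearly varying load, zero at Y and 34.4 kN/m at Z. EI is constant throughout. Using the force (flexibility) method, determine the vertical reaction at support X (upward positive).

Release continuity at Y by inserting a hinge; the redundant is the internal moment M_Y. The primary structure is two simply-supported spans XY and YZ.
Rotations at Y on the released spans (each span's end-slope, ×1/EI):
  span XY: point load 12.6 at a = 2.9: Pab(L + a)/(6LEI) = 26.49/EI
  span YZ: triangular load, peak 34.4: 7w₀L³/(360EI) = 487.6/EI
  relative rotation θ_0 = (26.49 + 487.6)/EI = 514.1/EI
A unit hogging moment at Y produces rotation L₁/(3EI) + L₂/(3EI) = 4.933/EI.
Compatibility: M_Y·(L₁+L₂)/(3EI) = θ_0, giving M_Y = 104.2 kN·m (hogging).
Span XY, ΣM about X with M_Y applied at Y: R_Y^{XY}·5.8 = 36.54 + 104.2, so R_Y^{XY} = 24.27 kN and R_X = 12.6 − 24.27 = -11.67 kN.

R_X = -11.67 kN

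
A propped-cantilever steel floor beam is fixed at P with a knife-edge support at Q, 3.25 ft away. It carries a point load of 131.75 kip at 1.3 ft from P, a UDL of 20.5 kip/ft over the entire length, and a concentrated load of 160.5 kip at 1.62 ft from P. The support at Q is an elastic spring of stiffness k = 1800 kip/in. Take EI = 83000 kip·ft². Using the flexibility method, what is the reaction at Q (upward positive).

R_Q = 76.56 kip

Take the reaction at Q as the redundant and release it; the primary structure is a cantilever fixed at P.
Primary-structure tip deflection at Q by superposition:
  point load 131.75 at a = 1.3: Pa²(3L − a)/(6EI) = 313.6/EI
  UDL 20.5: wL⁴/(8EI) = 285.9/EI
  point load 160.5 at a = 1.62: Pa²(3L − a)/(6EI) = 570.7/EI
  δ_0 = 1170/EI
Tip deflection under a unit load at Q: L³/(3EI) = 11.44/EI.
With EI = 83000 kip·ft²: δ_0 = 0.014099 ft and δ_{QQ} = 0.000138 ft/kip.
Compatibility — the spring shortens by R_Q/k under the reaction it provides: δ_0 − R_Q·δ_{QQ} = R_Q/k. With 1/k = 1/(1800×12) ft/kip = 0.000046 ft/kip, R_Q = δ_0 / (δ_{QQ} + 1/k) = 0.014099 / (0.000138 + 0.000046) = 76.56 kip.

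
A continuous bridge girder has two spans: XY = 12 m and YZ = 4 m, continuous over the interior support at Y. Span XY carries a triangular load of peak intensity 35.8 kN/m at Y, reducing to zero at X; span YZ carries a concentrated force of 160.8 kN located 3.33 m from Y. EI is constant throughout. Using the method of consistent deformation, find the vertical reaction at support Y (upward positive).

Take M_Y as the redundant. Released structure: two simple spans XY and YZ with a hinge at Y.
Rotations at Y on the released spans (each span's end-slope, ×1/EI):
  span XY: triangular load, peak 35.8: w₀L³/(45EI) = 1375/EI
  span YZ: point load 160.8 at a = 3.33: Pab(L + b)/(6LEI) = 69.81/EI
  relative rotation θ_0 = (1375 + 69.81)/EI = 1445/EI
A unit hogging moment at Y produces rotation L₁/(3EI) + L₂/(3EI) = 5.333/EI.
Slope continuity at Y: θ_0 = M_Y·5.333/EI, so M_Y = 1445/5.333 = 270.8 kN·m (hogging).
Span XY, ΣM about X with M_Y applied at Y: R_Y^{XY}·12 = 1718 + 270.8, so R_Y^{XY} = 165.8 kN and R_X = 214.8 − 165.8 = 49.03 kN.
Span YZ, ΣM about Z: R_Y^{YZ}·4 = 107.7 + 270.8, so R_Y^{YZ} = 94.65 kN and R_Z = 160.8 − 94.65 = 66.15 kN.
R_Y = 165.8 + 94.65 = 260.4 kN.

R_Y = 260.4 kN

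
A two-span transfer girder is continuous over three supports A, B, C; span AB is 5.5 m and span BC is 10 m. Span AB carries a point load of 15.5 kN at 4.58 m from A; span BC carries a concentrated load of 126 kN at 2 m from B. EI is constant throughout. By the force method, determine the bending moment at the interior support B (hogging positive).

Take M_B as the redundant. Released structure: two simple spans AB and BC with a hinge at B.
Rotations at B on the released spans (each span's end-slope, ×1/EI):
  span AB: point load 15.5 at a = 4.58: Pab(L + a)/(6LEI) = 19.95/EI
  span BC: point load 126 at a = 2: Pab(L + b)/(6LEI) = 604.8/EI
  relative rotation θ_0 = (19.95 + 604.8)/EI = 624.7/EI
A unit hogging moment at B produces rotation L₁/(3EI) + L₂/(3EI) = 5.167/EI.
Slope continuity at B: θ_0 = M_B·5.167/EI, so M_B = 624.7/5.167 = 120.9 kN·m (hogging).

M_B = 120.9 kN·m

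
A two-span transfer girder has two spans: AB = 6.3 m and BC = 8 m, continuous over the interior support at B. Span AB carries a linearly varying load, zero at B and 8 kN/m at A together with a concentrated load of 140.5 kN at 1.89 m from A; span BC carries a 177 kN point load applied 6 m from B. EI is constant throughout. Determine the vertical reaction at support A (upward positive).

R_A = 90.67 kN

Take M_B as the redundant. Released structure: two simple spans AB and BC with a hinge at B.
End slopes at the hinge B, treating each span as simply supported:
  span AB: triangular load, peak 8: 7w₀L³/(360EI) = 38.9/EI
  span AB: point load 140.5 at a = 1.89: Pab(L + a)/(6LEI) = 253.7/EI
  span BC: point load 177 at a = 6: Pab(L + b)/(6LEI) = 442.5/EI
  relative rotation θ_0 = (292.6 + 442.5)/EI = 735.1/EI
A unit hogging moment at B produces rotation L₁/(3EI) + L₂/(3EI) = 4.767/EI.
Compatibility: M_B·(L₁+L₂)/(3EI) = θ_0, giving M_B = 154.2 kN·m (hogging).
Span AB, ΣM about A with M_B applied at B: R_B^{AB}·6.3 = 318.5 + 154.2, so R_B^{AB} = 75.03 kN and R_A = 165.7 − 75.03 = 90.67 kN.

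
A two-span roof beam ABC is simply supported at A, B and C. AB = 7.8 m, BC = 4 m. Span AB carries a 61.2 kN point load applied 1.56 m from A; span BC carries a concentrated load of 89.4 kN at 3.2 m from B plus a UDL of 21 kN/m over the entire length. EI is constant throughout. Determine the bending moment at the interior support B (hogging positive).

Take M_B as the redundant. Released structure: two simple spans AB and BC with a hinge at B.
End slopes at the hinge B, treating each span as simply supported:
  span AB: point load 61.2 at a = 1.56: Pab(L + a)/(6LEI) = 119.1/EI
  span BC: point load 89.4 at a = 3.2: Pab(L + b)/(6LEI) = 45.77/EI
  span BC: UDL 21: wL³/(24EI) = 56/EI
  relative rotation θ_0 = (119.1 + 101.8)/EI = 220.9/EI
A unit hogging moment at B produces rotation L₁/(3EI) + L₂/(3EI) = 3.933/EI.
Slope continuity at B: θ_0 = M_B·3.933/EI, so M_B = 220.9/3.933 = 56.17 kN·m (hogging).

M_B = 56.17 kN·m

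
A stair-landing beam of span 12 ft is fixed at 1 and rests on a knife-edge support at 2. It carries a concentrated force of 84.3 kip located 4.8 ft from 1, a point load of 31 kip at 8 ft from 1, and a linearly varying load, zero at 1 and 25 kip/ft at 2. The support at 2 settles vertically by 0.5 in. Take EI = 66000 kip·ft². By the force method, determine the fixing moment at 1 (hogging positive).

Remove the prop at 2; the released (primary) structure is a cantilever built in at 1.
Deflection at 2 on the released cantilever, summing each load's contribution:
  point load 84.3 at a = 4.8: Pa²(3L − a)/(6EI) = 10100/EI
  point load 31 at a = 8: Pa²(3L − a)/(6EI) = 9259/EI
  triangular load, peak 25 at the free end: 11w₀L⁴/(120EI) = 47520/EI
  δ_0 = 66878/EI
Tip deflection under a unit load at 2: L³/(3EI) = 576/EI.
With EI = 66000 kip·ft²: δ_0 = 1.0133 ft and δ_{22} = 0.008727 ft/kip.
Compatibility — the beam at 2 must follow the support down by 0.04167 ft: δ_0 − R_2·δ_{22} = 0.04167, so R_2 = (1.0133 − 0.04167)/0.008727 = 111.3 kip.
Moment equilibrium about 1: M_1 = Σ(load moments about 1) − R_2·L = 1853 − 111.3×12 = 516.6 kip·ft.

M_1 = 516.6 kip·ft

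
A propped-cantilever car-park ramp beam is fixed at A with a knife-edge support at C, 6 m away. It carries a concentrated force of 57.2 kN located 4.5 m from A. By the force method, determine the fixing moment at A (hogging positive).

M_A = 40.22 kN·m

Remove the prop at C; the released (primary) structure is a cantilever built in at A.
Primary-structure tip deflection at C by superposition:
  point load 57.2 at a = 4.5: Pa²(3L − a)/(6EI) = 2606/EI
Tip deflection under a unit load at C: L³/(3EI) = 72/EI.
Compatibility at C: δ_0 − R_C·δ_{CC} = 0, so R_C = 2606/72 = 36.2 kN.
Moment equilibrium about A: M_A = Σ(load moments about A) − R_C·L = 257.4 − 36.2×6 = 40.22 kN·m.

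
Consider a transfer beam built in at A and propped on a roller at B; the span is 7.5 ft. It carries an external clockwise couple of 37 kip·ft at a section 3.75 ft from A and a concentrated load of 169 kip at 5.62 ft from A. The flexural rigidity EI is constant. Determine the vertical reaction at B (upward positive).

R_B = 112.3 kip

Take the reaction at B as the redundant and release it; the primary structure is a cantilever fixed at A.
Primary-structure tip deflection at B by superposition:
  clockwise couple 37 at a = 3.75: M₀a(2L − a)/(2EI) = 780.5/EI
  point load 169 at a = 5.62: Pa²(3L − a)/(6EI) = 15017/EI
  δ_0 = 15797/EI
Tip deflection under a unit load at B: L³/(3EI) = 140.6/EI.
Compatibility at B: δ_0 − R_B·δ_{BB} = 0, so R_B = 15797/140.6 = 112.3 kip.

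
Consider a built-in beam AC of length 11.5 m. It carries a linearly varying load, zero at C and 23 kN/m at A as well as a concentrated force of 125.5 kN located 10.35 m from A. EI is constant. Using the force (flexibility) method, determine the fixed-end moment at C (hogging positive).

Release both end moments; the primary structure is a simply-supported span AC with redundants M_A and M_C.
End rotations of the released simple span under the applied load (×1/EI):
  at A: triangular load, peak 23: w₀L³/(45EI) = 777.3/EI
  at C: triangular load, peak 23: 7w₀L³/(360EI) = 680.2/EI
  at A: point load 125.5 at a = 10.35: Pab(L + b)/(6LEI) = 273.9/EI
  at C: point load 125.5 at a = 10.35: Pab(L + a)/(6LEI) = 473/EI
  θ_A0 = 1051/EI,  θ_C0 = 1153/EI
Flexibility coefficients: a unit moment at one end gives L/(3EI) there and L/(6EI) at the far end, so f₁₁ = f₂₂ = 3.833/EI and f₁₂ = f₂₁ = 1.917/EI.
Compatibility — zero rotation at each built-in end:
  3.833 M_A + 1.917 M_C = 1051
  1.917 M_A + 3.833 M_C = 1153
Solving the pair gives M_A = 165.1 kN·m and M_C = 218.3 kN·m (hogging).

M_C = 218.3 kN·m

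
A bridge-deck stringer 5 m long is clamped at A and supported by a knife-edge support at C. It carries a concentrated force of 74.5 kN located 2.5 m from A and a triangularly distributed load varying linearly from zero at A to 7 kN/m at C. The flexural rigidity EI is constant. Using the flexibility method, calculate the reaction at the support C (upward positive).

R_C = 32.91 kN

Remove the prop at C; the released (primary) structure is a cantilever built in at A.
Free-end deflection of the primary structure under the applied loading (downward +):
  point load 74.5 at a = 2.5: Pa²(3L − a)/(6EI) = 970.1/EI
  triangular load, peak 7 at the free end: 11w₀L⁴/(120EI) = 401/EI
  δ_0 = 1371/EI
Tip deflection under a unit load at C: L³/(3EI) = 41.67/EI.
Compatibility at C: δ_0 − R_C·δ_{CC} = 0, so R_C = 1371/41.67 = 32.91 kN.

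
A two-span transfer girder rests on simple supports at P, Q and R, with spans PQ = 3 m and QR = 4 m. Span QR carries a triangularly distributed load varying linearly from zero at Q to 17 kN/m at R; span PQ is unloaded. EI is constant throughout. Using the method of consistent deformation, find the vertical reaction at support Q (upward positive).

Take M_Q as the redundant. Released structure: two simple spans PQ and QR with a hinge at Q.
Rotations at Q on the released spans (each span's end-slope, ×1/EI):
  span QR: triangular load, peak 17: 7w₀L³/(360EI) = 21.16/EI
  relative rotation θ_0 = (0 + 21.16)/EI = 21.16/EI
A unit hogging moment at Q produces rotation L₁/(3EI) + L₂/(3EI) = 2.333/EI.
Compatibility: M_Q·(L₁+L₂)/(3EI) = θ_0, giving M_Q = 9.067 kN·m (hogging).
Span PQ, ΣM about P with M_Q applied at Q: R_Q^{PQ}·3 = 0 + 9.067, so R_Q^{PQ} = 3.022 kN and R_P = 0 − 3.022 = -3.022 kN.
Span QR, ΣM about R: R_Q^{QR}·4 = 45.33 + 9.067, so R_Q^{QR} = 13.6 kN and R_R = 34 − 13.6 = 20.4 kN.
R_Q = 3.022 + 13.6 = 16.62 kN.

R_Q = 16.62 kN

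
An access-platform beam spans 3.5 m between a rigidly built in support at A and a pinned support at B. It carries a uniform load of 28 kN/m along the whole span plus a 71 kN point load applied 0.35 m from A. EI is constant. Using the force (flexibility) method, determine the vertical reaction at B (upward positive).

Remove the prop at B; the released (primary) structure is a cantilever built in at A.
Downward deflection at the released point B due to the loads:
  UDL 28: wL⁴/(8EI) = 525.2/EI
  point load 71 at a = 0.35: Pa²(3L − a)/(6EI) = 14.71/EI
  δ_0 = 539.9/EI
Flexibility coefficient — unit upward force at B: δ_{BB} = L³/(3EI) = 14.29/EI.
The prop prevents deflection at B: R_B = δ_0/δ_{BB} = 539.9/14.29 = 37.78 kN.

R_B = 37.78 kN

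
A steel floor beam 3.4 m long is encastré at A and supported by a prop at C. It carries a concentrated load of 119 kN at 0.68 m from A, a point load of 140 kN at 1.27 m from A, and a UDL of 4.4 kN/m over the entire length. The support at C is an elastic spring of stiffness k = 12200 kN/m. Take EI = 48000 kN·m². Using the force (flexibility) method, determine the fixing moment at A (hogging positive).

M_A = 185 kN·m

Release the roller at C. Primary structure: cantilever fixed at A.
Downward deflection at the released point C due to the loads:
  point load 119 at a = 0.68: Pa²(3L − a)/(6EI) = 87.31/EI
  point load 140 at a = 1.27: Pa²(3L − a)/(6EI) = 336.1/EI
  UDL 4.4: wL⁴/(8EI) = 73.5/EI
  δ_0 = 496.9/EI
Flexibility coefficient — unit upward force at C: δ_{CC} = L³/(3EI) = 13.1/EI.
With EI = 48000 kN·m²: δ_0 = 0.010352 m and δ_{CC} = 0.000273 m/kN.
Compatibility — the spring shortens by R_C/k under the reaction it provides: δ_0 − R_C·δ_{CC} = R_C/k. With 1/k = 0.000082 m/kN, R_C = δ_0 / (δ_{CC} + 1/k) = 0.010352 / (0.000273 + 0.000082) = 29.17 kN.
Moment equilibrium about A: M_A = Σ(load moments about A) − R_C·L = 284.2 − 29.17×3.4 = 185 kN·m.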